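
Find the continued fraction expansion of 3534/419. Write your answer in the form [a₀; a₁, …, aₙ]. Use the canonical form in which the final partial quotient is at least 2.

[8; 2, 3, 3, 4, 4]

Apply division with remainder until the remainder is 0:
3534 ÷ 419 → quotient 8, remainder 182
419 ÷ 182 → quotient 2, remainder 55
182 ÷ 55 → quotient 3, remainder 17
55 ÷ 17 → quotient 3, remainder 4
17 ÷ 4 → quotient 4, remainder 1
4 ÷ 1 → quotient 4, remainder 0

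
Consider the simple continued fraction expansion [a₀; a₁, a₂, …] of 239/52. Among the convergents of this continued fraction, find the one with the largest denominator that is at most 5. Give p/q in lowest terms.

a_0 = 4: 4/1  (≤ bound)
a_1 = 1: 5/1  (≤ bound)
a_2 = 1: 9/2  (≤ bound)
a_3 = 2: 23/5  (≤ bound)
a_4 = 10: 239/52  (> 5, stop)

23/5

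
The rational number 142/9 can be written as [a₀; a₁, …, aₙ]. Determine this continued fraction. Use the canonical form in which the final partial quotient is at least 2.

[15; 1, 3, 2]

142 = 15·9 + 7, so a_0 = 15
9 = 1·7 + 2, so a_1 = 1
7 = 3·2 + 1, so a_2 = 3
2 = 2·1 + 0, so a_3 = 2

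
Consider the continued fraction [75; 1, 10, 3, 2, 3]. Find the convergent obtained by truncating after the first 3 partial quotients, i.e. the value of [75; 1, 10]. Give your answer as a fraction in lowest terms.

835/11

Collapse the nested fraction from the inside out:
Start with 10.
1 + 1/(10/1) = 1 + 1/10 = 11/10
75 + 1/(11/10) = 75 + 10/11 = 835/11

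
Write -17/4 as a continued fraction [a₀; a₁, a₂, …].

⌊-17/4⌋ = -5, remainder 3
⌊4/3⌋ = 1, remainder 1
⌊3/1⌋ = 3, remainder 0

[-5; 1, 3]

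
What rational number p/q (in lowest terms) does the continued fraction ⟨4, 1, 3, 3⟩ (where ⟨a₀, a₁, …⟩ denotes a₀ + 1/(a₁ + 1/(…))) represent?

62/13

Start with 3.
3 + 1/(3/1) = 3 + 1/3 = 10/3
1 + 1/(10/3) = 1 + 3/10 = 13/10
4 + 1/(13/10) = 4 + 10/13 = 62/13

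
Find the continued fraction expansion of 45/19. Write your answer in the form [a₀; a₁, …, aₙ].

[2; 2, 1, 2, 2]

⌊45/19⌋ = 2, remainder 7
⌊19/7⌋ = 2, remainder 5
⌊7/5⌋ = 1, remainder 2
⌊5/2⌋ = 2, remainder 1
⌊2/1⌋ = 2, remainder 0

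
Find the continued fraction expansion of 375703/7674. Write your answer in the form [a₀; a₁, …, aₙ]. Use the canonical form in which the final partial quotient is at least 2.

[48; 1, 22, 1, 3, 7, 11]

Repeatedly divide and take the remainder:
⌊375703/7674⌋ = 48, remainder 7351
⌊7674/7351⌋ = 1, remainder 323
⌊7351/323⌋ = 22, remainder 245
⌊323/245⌋ = 1, remainder 78
⌊245/78⌋ = 3, remainder 11
⌊78/11⌋ = 7, remainder 1
⌊11/1⌋ = 11, remainder 0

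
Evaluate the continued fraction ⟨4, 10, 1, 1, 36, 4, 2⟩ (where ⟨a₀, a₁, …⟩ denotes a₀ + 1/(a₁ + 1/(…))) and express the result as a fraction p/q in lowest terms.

28441/6945

Compute successive convergents:
a_0 = 4: 4/1
a_1 = 10: 41/10
a_2 = 1: 45/11
a_3 = 1: 86/21
a_4 = 36: 3141/767
a_5 = 4: 12650/3089
a_6 = 2: 28441/6945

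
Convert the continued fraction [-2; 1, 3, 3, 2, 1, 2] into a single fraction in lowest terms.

-143/116

Start with 2.
1 + 1/(2/1) = 1 + 1/2 = 3/2
2 + 1/(3/2) = 2 + 2/3 = 8/3
3 + 1/(8/3) = 3 + 3/8 = 27/8
3 + 1/(27/8) = 3 + 8/27 = 89/27
1 + 1/(89/27) = 1 + 27/89 = 116/89
-2 + 1/(116/89) = -2 + 89/116 = -143/116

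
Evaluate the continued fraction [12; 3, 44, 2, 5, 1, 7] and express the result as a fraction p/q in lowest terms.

a_0 = 12: 12/1
a_1 = 3: 37/3
a_2 = 44: 1640/133
a_3 = 2: 3317/269
a_4 = 5: 18225/1478
a_5 = 1: 21542/1747
a_6 = 7: 169019/13707

169019/13707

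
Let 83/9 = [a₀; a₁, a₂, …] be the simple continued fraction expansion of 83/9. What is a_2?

2

Apply division with remainder until the remainder is 0:
83 = 9·9 + 2, so a_0 = 9
9 = 4·2 + 1, so a_1 = 4
2 = 2·1 + 0, so a_2 = 2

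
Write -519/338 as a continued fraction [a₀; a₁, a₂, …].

[-2; 2, 6, 1, 1, 5, 2]

Repeatedly divide and take the remainder:
-519 = -2·338 + 157, so a_0 = -2
338 = 2·157 + 24, so a_1 = 2
157 = 6·24 + 13, so a_2 = 6
24 = 1·13 + 11, so a_3 = 1
13 = 1·11 + 2, so a_4 = 1
11 = 5·2 + 1, so a_5 = 5
2 = 2·1 + 0, so a_6 = 2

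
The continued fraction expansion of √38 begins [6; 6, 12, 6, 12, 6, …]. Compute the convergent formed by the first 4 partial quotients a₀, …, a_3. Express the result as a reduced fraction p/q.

2737/444

Start with 6.
12 + 1/(6/1) = 12 + 1/6 = 73/6
6 + 1/(73/6) = 6 + 6/73 = 444/73
6 + 1/(444/73) = 6 + 73/444 = 2737/444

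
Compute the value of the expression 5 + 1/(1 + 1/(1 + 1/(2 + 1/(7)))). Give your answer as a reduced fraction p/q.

207/37

a_0 = 5: 5/1
a_1 = 1: 6/1
a_2 = 1: 11/2
a_3 = 2: 28/5
a_4 = 7: 207/37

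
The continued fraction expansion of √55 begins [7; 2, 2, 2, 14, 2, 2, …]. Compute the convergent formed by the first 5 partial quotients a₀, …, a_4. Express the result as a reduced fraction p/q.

1283/173

Start with 14.
2 + 1/(14/1) = 2 + 1/14 = 29/14
2 + 1/(29/14) = 2 + 14/29 = 72/29
2 + 1/(72/29) = 2 + 29/72 = 173/72
7 + 1/(173/72) = 7 + 72/173 = 1283/173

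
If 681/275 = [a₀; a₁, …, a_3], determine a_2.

681 = 2·275 + 131, so a_0 = 2
275 = 2·131 + 13, so a_1 = 2
131 = 10·13 + 1, so a_2 = 10

10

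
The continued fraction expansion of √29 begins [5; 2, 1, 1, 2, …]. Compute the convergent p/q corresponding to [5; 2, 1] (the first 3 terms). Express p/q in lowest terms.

16/3

Start with 1.
2 + 1/(1/1) = 2 + 1/1 = 3/1
5 + 1/(3/1) = 5 + 1/3 = 16/3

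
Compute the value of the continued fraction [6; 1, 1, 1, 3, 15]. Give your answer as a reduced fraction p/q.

1115/168

Start with 15.
3 + 1/(15/1) = 3 + 1/15 = 46/15
1 + 1/(46/15) = 1 + 15/46 = 61/46
1 + 1/(61/46) = 1 + 46/61 = 107/61
1 + 1/(107/61) = 1 + 61/107 = 168/107
6 + 1/(168/107) = 6 + 107/168 = 1115/168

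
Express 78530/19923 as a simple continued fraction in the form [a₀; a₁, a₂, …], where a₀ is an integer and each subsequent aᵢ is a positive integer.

[3; 1, 16, 6, 1, 7, 21]

78530 ÷ 19923 → quotient 3, remainder 18761
19923 ÷ 18761 → quotient 1, remainder 1162
18761 ÷ 1162 → quotient 16, remainder 169
1162 ÷ 169 → quotient 6, remainder 148
169 ÷ 148 → quotient 1, remainder 21
148 ÷ 21 → quotient 7, remainder 1
21 ÷ 1 → quotient 21, remainder 0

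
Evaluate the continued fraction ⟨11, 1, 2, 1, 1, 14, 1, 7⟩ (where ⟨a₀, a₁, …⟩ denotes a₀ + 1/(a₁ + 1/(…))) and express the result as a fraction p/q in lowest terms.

a_0 = 11: 11/1
a_1 = 1: 12/1
a_2 = 2: 35/3
a_3 = 1: 47/4
a_4 = 1: 82/7
a_5 = 14: 1195/102
a_6 = 1: 1277/109
a_7 = 7: 10134/865

10134/865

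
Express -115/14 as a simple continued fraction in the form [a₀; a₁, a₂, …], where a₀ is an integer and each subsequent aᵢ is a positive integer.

-115 ÷ 14 → quotient -9, remainder 11
14 ÷ 11 → quotient 1, remainder 3
11 ÷ 3 → quotient 3, remainder 2
3 ÷ 2 → quotient 1, remainder 1
2 ÷ 1 → quotient 2, remainder 0

[-9; 1, 3, 1, 2]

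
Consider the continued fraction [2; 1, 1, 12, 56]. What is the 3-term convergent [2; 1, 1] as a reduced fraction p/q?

5/2

a_0 = 2: 2/1
a_1 = 1: 3/1
a_2 = 1: 5/2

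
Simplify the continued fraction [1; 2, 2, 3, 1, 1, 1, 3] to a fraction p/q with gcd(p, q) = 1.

Start with 3.
1 + 1/(3/1) = 1 + 1/3 = 4/3
1 + 1/(4/3) = 1 + 3/4 = 7/4
1 + 1/(7/4) = 1 + 4/7 = 11/7
3 + 1/(11/7) = 3 + 7/11 = 40/11
2 + 1/(40/11) = 2 + 11/40 = 91/40
2 + 1/(91/40) = 2 + 40/91 = 222/91
1 + 1/(222/91) = 1 + 91/222 = 313/222

313/222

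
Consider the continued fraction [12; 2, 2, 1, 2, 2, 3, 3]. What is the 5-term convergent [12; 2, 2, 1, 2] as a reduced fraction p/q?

Starting at the tail and folding back:
Start with 2.
1 + 1/(2/1) = 1 + 1/2 = 3/2
2 + 1/(3/2) = 2 + 2/3 = 8/3
2 + 1/(8/3) = 2 + 3/8 = 19/8
12 + 1/(19/8) = 12 + 8/19 = 236/19

236/19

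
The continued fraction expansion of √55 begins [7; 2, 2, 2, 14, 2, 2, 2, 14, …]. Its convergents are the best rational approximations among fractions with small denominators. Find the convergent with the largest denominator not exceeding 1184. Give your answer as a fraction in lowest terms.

a_0 = 7: 7/1  (≤ bound)
a_1 = 2: 15/2  (≤ bound)
a_2 = 2: 37/5  (≤ bound)
a_3 = 2: 89/12  (≤ bound)
a_4 = 14: 1283/173  (≤ bound)
a_5 = 2: 2655/358  (≤ bound)
a_6 = 2: 6593/889  (≤ bound)
a_7 = 2: 15841/2136  (> 1184, stop)

6593/889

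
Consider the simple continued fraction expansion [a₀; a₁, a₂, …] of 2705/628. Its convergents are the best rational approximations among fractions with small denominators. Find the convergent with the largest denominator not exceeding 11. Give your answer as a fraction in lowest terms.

a_0 = 4: 4/1  (≤ bound)
a_1 = 3: 13/3  (≤ bound)
a_2 = 3: 43/10  (≤ bound)
a_3 = 1: 56/13  (> 11, stop)

43/10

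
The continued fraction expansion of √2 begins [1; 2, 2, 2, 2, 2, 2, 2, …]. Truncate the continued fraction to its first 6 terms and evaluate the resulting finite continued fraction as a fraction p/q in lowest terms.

Collapse the nested fraction from the inside out:
Start with 2.
2 + 1/(2/1) = 2 + 1/2 = 5/2
2 + 1/(5/2) = 2 + 2/5 = 12/5
2 + 1/(12/5) = 2 + 5/12 = 29/12
2 + 1/(29/12) = 2 + 12/29 = 70/29
1 + 1/(70/29) = 1 + 29/70 = 99/70

99/70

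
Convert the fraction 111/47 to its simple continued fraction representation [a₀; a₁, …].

111 = 2·47 + 17, so a_0 = 2
47 = 2·17 + 13, so a_1 = 2
17 = 1·13 + 4, so a_2 = 1
13 = 3·4 + 1, so a_3 = 3
4 = 4·1 + 0, so a_4 = 4

[2; 2, 1, 3, 4]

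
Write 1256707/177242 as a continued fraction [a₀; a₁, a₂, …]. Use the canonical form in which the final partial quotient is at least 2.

1256707 = 7·177242 + 16013, so a_0 = 7
177242 = 11·16013 + 1099, so a_1 = 11
16013 = 14·1099 + 627, so a_2 = 14
1099 = 1·627 + 472, so a_3 = 1
627 = 1·472 + 155, so a_4 = 1
472 = 3·155 + 7, so a_5 = 3
155 = 22·7 + 1, so a_6 = 22
7 = 7·1 + 0, so a_7 = 7

[7; 11, 14, 1, 1, 3, 22, 7]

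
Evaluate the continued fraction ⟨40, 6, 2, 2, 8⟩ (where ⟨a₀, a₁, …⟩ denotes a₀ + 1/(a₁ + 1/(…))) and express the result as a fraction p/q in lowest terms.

Start with 8.
2 + 1/(8/1) = 2 + 1/8 = 17/8
2 + 1/(17/8) = 2 + 8/17 = 42/17
6 + 1/(42/17) = 6 + 17/42 = 269/42
40 + 1/(269/42) = 40 + 42/269 = 10802/269

10802/269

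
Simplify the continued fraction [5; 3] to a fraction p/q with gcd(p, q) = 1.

16/3

Use the convergent recurrence hₖ = aₖ·hₖ₋₁ + hₖ₋₂ (and likewise for the denominators kₖ):
a_0 = 5: 5/1
a_1 = 3: 16/3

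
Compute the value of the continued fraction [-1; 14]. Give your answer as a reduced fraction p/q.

-13/14

Collapse the nested fraction from the inside out:
Start with 14.
-1 + 1/(14/1) = -1 + 1/14 = -13/14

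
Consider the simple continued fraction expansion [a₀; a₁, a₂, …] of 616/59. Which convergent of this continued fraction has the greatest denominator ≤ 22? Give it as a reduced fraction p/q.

94/9

a_0 = 10: 10/1  (≤ bound)
a_1 = 2: 21/2  (≤ bound)
a_2 = 3: 73/7  (≤ bound)
a_3 = 1: 94/9  (≤ bound)
a_4 = 2: 261/25  (> 22, stop)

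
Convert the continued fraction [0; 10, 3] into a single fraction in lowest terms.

Build up convergents one term at a time:
a_0 = 0: 0/1
a_1 = 10: 1/10
a_2 = 3: 3/31

3/31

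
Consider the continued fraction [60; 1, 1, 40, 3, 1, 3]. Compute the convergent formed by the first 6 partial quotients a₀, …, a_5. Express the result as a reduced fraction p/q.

19725/326

a_0 = 60: 60/1
a_1 = 1: 61/1
a_2 = 1: 121/2
a_3 = 40: 4901/81
a_4 = 3: 14824/245
a_5 = 1: 19725/326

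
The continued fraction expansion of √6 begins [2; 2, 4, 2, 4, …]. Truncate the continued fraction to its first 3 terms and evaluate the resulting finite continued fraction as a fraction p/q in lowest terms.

22/9

Start with 4.
2 + 1/(4/1) = 2 + 1/4 = 9/4
2 + 1/(9/4) = 2 + 4/9 = 22/9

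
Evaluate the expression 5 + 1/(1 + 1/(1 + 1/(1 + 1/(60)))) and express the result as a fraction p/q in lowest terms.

1031/182

Start with 60.
1 + 1/(60/1) = 1 + 1/60 = 61/60
1 + 1/(61/60) = 1 + 60/61 = 121/61
1 + 1/(121/61) = 1 + 61/121 = 182/121
5 + 1/(182/121) = 5 + 121/182 = 1031/182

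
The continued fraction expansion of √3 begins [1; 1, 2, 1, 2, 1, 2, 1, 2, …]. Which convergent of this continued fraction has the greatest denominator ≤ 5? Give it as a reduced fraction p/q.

7/4

a_0 = 1: 1/1  (≤ bound)
a_1 = 1: 2/1  (≤ bound)
a_2 = 2: 5/3  (≤ bound)
a_3 = 1: 7/4  (≤ bound)
a_4 = 2: 19/11  (> 5, stop)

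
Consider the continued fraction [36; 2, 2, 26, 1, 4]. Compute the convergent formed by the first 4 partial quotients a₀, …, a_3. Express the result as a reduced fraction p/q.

4805/132

a_0 = 36: 36/1
a_1 = 2: 73/2
a_2 = 2: 182/5
a_3 = 26: 4805/132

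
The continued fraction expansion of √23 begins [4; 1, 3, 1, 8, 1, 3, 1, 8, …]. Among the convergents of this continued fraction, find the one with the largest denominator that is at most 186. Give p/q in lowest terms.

List convergents until the denominator exceeds the bound:
a_0 = 4: 4/1  (≤ bound)
a_1 = 1: 5/1  (≤ bound)
a_2 = 3: 19/4  (≤ bound)
a_3 = 1: 24/5  (≤ bound)
a_4 = 8: 211/44  (≤ bound)
a_5 = 1: 235/49  (≤ bound)
a_6 = 3: 916/191  (> 186, stop)

235/49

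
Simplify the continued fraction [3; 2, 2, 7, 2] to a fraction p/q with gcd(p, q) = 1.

269/79

Compute successive convergents:
a_0 = 3: 3/1
a_1 = 2: 7/2
a_2 = 2: 17/5
a_3 = 7: 126/37
a_4 = 2: 269/79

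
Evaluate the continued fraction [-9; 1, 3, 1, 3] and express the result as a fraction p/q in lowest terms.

-156/19

Compute successive convergents:
a_0 = -9: -9/1
a_1 = 1: -8/1
a_2 = 3: -33/4
a_3 = 1: -41/5
a_4 = 3: -156/19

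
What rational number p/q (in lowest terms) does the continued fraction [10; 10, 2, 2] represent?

525/52

Start with 2.
2 + 1/(2/1) = 2 + 1/2 = 5/2
10 + 1/(5/2) = 10 + 2/5 = 52/5
10 + 1/(52/5) = 10 + 5/52 = 525/52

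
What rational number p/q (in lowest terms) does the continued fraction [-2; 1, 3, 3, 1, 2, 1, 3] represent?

a_0 = -2: -2/1
a_1 = 1: -1/1
a_2 = 3: -5/4
a_3 = 3: -16/13
a_4 = 1: -21/17
a_5 = 2: -58/47
a_6 = 1: -79/64
a_7 = 3: -295/239

-295/239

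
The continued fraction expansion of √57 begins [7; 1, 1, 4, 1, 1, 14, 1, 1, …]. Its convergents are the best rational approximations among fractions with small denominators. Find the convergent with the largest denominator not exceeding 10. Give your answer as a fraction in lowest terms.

68/9

a_0 = 7: 7/1  (≤ bound)
a_1 = 1: 8/1  (≤ bound)
a_2 = 1: 15/2  (≤ bound)
a_3 = 4: 68/9  (≤ bound)
a_4 = 1: 83/11  (> 10, stop)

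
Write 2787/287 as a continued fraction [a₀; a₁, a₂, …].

2787 = 9·287 + 204, so a_0 = 9
287 = 1·204 + 83, so a_1 = 1
204 = 2·83 + 38, so a_2 = 2
83 = 2·38 + 7, so a_3 = 2
38 = 5·7 + 3, so a_4 = 5
7 = 2·3 + 1, so a_5 = 2
3 = 3·1 + 0, so a_6 = 3

[9; 1, 2, 2, 5, 2, 3]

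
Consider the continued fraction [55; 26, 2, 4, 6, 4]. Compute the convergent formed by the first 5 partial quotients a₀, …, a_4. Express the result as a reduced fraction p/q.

81511/1481

Collapse the nested fraction from the inside out:
Start with 6.
4 + 1/(6/1) = 4 + 1/6 = 25/6
2 + 1/(25/6) = 2 + 6/25 = 56/25
26 + 1/(56/25) = 26 + 25/56 = 1481/56
55 + 1/(1481/56) = 55 + 56/1481 = 81511/1481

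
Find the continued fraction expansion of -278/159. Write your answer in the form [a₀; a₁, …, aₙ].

[-2; 3, 1, 39]

Run the Euclidean algorithm, recording each quotient:
⌊-278/159⌋ = -2, remainder 40
⌊159/40⌋ = 3, remainder 39
⌊40/39⌋ = 1, remainder 1
⌊39/1⌋ = 39, remainder 0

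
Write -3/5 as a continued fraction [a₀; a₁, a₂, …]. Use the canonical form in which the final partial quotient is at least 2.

[-1; 2, 2]

Apply division with remainder until the remainder is 0:
⌊-3/5⌋ = -1, remainder 2
⌊5/2⌋ = 2, remainder 1
⌊2/1⌋ = 2, remainder 0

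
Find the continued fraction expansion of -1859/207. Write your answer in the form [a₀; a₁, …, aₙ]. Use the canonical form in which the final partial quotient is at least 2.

Repeatedly divide and take the remainder:
⌊-1859/207⌋ = -9, remainder 4
⌊207/4⌋ = 51, remainder 3
⌊4/3⌋ = 1, remainder 1
⌊3/1⌋ = 3, remainder 0

[-9; 51, 1, 3]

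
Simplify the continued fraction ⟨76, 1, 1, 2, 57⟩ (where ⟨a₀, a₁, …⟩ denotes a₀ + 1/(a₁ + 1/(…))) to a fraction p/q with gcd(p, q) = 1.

21984/287

Start with 57.
2 + 1/(57/1) = 2 + 1/57 = 115/57
1 + 1/(115/57) = 1 + 57/115 = 172/115
1 + 1/(172/115) = 1 + 115/172 = 287/172
76 + 1/(287/172) = 76 + 172/287 = 21984/287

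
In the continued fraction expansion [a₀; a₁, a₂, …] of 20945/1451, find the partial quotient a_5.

20

20945 = 14·1451 + 631, so a_0 = 14
1451 = 2·631 + 189, so a_1 = 2
631 = 3·189 + 64, so a_2 = 3
189 = 2·64 + 61, so a_3 = 2
64 = 1·61 + 3, so a_4 = 1
61 = 20·3 + 1, so a_5 = 20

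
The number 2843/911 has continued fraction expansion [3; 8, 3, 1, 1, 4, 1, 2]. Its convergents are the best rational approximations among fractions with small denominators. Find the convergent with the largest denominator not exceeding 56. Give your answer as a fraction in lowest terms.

103/33

List convergents until the denominator exceeds the bound:
a_0 = 3: 3/1  (≤ bound)
a_1 = 8: 25/8  (≤ bound)
a_2 = 3: 78/25  (≤ bound)
a_3 = 1: 103/33  (≤ bound)
a_4 = 1: 181/58  (> 56, stop)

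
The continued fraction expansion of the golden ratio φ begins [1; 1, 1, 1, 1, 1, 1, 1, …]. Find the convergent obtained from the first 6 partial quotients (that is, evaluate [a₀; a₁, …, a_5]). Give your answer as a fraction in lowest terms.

13/8

Start with 1.
1 + 1/(1/1) = 1 + 1/1 = 2/1
1 + 1/(2/1) = 1 + 1/2 = 3/2
1 + 1/(3/2) = 1 + 2/3 = 5/3
1 + 1/(5/3) = 1 + 3/5 = 8/5
1 + 1/(8/5) = 1 + 5/8 = 13/8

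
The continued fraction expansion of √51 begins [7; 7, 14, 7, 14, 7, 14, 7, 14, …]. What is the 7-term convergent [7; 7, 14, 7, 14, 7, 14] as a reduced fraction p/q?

a_0 = 7: 7/1
a_1 = 7: 50/7
a_2 = 14: 707/99
a_3 = 7: 4999/700
a_4 = 14: 70693/9899
a_5 = 7: 499850/69993
a_6 = 14: 7068593/989801

7068593/989801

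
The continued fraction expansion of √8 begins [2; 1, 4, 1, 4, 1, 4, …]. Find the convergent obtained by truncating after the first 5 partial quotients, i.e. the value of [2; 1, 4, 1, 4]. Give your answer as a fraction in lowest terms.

82/29

a_0 = 2: 2/1
a_1 = 1: 3/1
a_2 = 4: 14/5
a_3 = 1: 17/6
a_4 = 4: 82/29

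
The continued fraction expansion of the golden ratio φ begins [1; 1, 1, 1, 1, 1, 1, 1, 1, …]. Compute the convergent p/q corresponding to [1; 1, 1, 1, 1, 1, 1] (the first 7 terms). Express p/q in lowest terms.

21/13

Compute successive convergents:
a_0 = 1: 1/1
a_1 = 1: 2/1
a_2 = 1: 3/2
a_3 = 1: 5/3
a_4 = 1: 8/5
a_5 = 1: 13/8
a_6 = 1: 21/13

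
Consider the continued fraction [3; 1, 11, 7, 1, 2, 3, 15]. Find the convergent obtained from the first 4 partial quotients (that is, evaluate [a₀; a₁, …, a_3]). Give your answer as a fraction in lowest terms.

a_0 = 3: 3/1
a_1 = 1: 4/1
a_2 = 11: 47/12
a_3 = 7: 333/85

333/85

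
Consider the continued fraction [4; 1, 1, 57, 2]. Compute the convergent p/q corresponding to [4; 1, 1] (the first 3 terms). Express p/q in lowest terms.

9/2

a_0 = 4: 4/1
a_1 = 1: 5/1
a_2 = 1: 9/2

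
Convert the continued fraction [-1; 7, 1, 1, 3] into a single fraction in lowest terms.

Compute successive convergents:
a_0 = -1: -1/1
a_1 = 7: -6/7
a_2 = 1: -7/8
a_3 = 1: -13/15
a_4 = 3: -46/53

-46/53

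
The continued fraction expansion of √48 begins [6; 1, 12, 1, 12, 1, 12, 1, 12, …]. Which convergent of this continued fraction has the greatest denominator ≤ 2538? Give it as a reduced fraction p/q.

17466/2521

List convergents until the denominator exceeds the bound:
a_0 = 6: 6/1  (≤ bound)
a_1 = 1: 7/1  (≤ bound)
a_2 = 12: 90/13  (≤ bound)
a_3 = 1: 97/14  (≤ bound)
a_4 = 12: 1254/181  (≤ bound)
a_5 = 1: 1351/195  (≤ bound)
a_6 = 12: 17466/2521  (≤ bound)
a_7 = 1: 18817/2716  (> 2538, stop)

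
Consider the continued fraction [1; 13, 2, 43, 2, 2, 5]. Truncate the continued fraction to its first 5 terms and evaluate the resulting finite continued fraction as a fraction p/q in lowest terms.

Start with 2.
43 + 1/(2/1) = 43 + 1/2 = 87/2
2 + 1/(87/2) = 2 + 2/87 = 176/87
13 + 1/(176/87) = 13 + 87/176 = 2375/176
1 + 1/(2375/176) = 1 + 176/2375 = 2551/2375

2551/2375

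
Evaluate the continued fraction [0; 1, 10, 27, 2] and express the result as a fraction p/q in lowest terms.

a_0 = 0: 0/1
a_1 = 1: 1/1
a_2 = 10: 10/11
a_3 = 27: 271/298
a_4 = 2: 552/607

552/607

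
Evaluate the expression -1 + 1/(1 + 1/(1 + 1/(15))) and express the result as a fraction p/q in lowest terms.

-15/31

Start with 15.
1 + 1/(15/1) = 1 + 1/15 = 16/15
1 + 1/(16/15) = 1 + 15/16 = 31/16
-1 + 1/(31/16) = -1 + 16/31 = -15/31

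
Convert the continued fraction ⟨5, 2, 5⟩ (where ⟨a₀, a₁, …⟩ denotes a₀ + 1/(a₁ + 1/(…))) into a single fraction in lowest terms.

Starting at the tail and folding back:
Start with 5.
2 + 1/(5/1) = 2 + 1/5 = 11/5
5 + 1/(11/5) = 5 + 5/11 = 60/11

60/11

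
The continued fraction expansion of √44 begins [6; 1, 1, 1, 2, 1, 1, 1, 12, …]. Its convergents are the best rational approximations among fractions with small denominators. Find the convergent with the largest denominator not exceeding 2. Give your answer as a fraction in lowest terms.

13/2

a_0 = 6: 6/1  (≤ bound)
a_1 = 1: 7/1  (≤ bound)
a_2 = 1: 13/2  (≤ bound)
a_3 = 1: 20/3  (> 2, stop)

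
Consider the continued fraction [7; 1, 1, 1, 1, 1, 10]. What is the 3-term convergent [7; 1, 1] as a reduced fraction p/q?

15/2

Start with 1.
1 + 1/(1/1) = 1 + 1/1 = 2/1
7 + 1/(2/1) = 7 + 1/2 = 15/2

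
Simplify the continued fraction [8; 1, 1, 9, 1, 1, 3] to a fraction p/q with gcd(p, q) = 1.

Start with 3.
1 + 1/(3/1) = 1 + 1/3 = 4/3
1 + 1/(4/3) = 1 + 3/4 = 7/4
9 + 1/(7/4) = 9 + 4/7 = 67/7
1 + 1/(67/7) = 1 + 7/67 = 74/67
1 + 1/(74/67) = 1 + 67/74 = 141/74
8 + 1/(141/74) = 8 + 74/141 = 1202/141

1202/141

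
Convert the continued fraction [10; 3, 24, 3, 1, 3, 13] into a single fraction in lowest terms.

Starting at the tail and folding back:
Start with 13.
3 + 1/(13/1) = 3 + 1/13 = 40/13
1 + 1/(40/13) = 1 + 13/40 = 53/40
3 + 1/(53/40) = 3 + 40/53 = 199/53
24 + 1/(199/53) = 24 + 53/199 = 4829/199
3 + 1/(4829/199) = 3 + 199/4829 = 14686/4829
10 + 1/(14686/4829) = 10 + 4829/14686 = 151689/14686

151689/14686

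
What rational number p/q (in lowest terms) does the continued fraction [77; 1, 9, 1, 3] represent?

3350/43

Start with 3.
1 + 1/(3/1) = 1 + 1/3 = 4/3
9 + 1/(4/3) = 9 + 3/4 = 39/4
1 + 1/(39/4) = 1 + 4/39 = 43/39
77 + 1/(43/39) = 77 + 39/43 = 3350/43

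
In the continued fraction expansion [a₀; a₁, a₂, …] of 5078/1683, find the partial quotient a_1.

58

Repeatedly divide and take the remainder:
⌊5078/1683⌋ = 3, remainder 29
⌊1683/29⌋ = 58, remainder 1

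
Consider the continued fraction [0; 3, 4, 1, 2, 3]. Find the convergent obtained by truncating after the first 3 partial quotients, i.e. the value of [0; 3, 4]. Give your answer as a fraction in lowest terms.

Starting at the tail and folding back:
Start with 4.
3 + 1/(4/1) = 3 + 1/4 = 13/4
0 + 1/(13/4) = 0 + 4/13 = 4/13

4/13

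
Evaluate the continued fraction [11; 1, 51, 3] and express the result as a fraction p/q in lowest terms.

1881/157

a_0 = 11: 11/1
a_1 = 1: 12/1
a_2 = 51: 623/52
a_3 = 3: 1881/157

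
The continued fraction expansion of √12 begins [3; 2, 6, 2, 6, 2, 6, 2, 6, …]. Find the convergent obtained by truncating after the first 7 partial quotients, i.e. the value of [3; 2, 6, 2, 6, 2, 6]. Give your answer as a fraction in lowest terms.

a_0 = 3: 3/1
a_1 = 2: 7/2
a_2 = 6: 45/13
a_3 = 2: 97/28
a_4 = 6: 627/181
a_5 = 2: 1351/390
a_6 = 6: 8733/2521

8733/2521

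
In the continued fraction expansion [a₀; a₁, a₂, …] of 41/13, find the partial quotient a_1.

6

41 ÷ 13 → quotient 3, remainder 2
13 ÷ 2 → quotient 6, remainder 1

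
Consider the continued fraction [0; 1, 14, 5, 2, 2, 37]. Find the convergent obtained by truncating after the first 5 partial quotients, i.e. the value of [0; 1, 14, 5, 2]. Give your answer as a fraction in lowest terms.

Start with 2.
5 + 1/(2/1) = 5 + 1/2 = 11/2
14 + 1/(11/2) = 14 + 2/11 = 156/11
1 + 1/(156/11) = 1 + 11/156 = 167/156
0 + 1/(167/156) = 0 + 156/167 = 156/167

156/167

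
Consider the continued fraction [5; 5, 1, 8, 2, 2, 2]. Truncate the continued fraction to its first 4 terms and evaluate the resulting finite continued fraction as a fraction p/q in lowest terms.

274/53

a_0 = 5: 5/1
a_1 = 5: 26/5
a_2 = 1: 31/6
a_3 = 8: 274/53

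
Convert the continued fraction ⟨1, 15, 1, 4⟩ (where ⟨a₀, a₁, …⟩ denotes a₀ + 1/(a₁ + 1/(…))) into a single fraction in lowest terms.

Use the convergent recurrence hₖ = aₖ·hₖ₋₁ + hₖ₋₂ (and likewise for the denominators kₖ):
a_0 = 1: 1/1
a_1 = 15: 16/15
a_2 = 1: 17/16
a_3 = 4: 84/79

84/79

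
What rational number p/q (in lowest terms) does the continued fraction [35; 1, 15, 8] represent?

Compute successive convergents:
a_0 = 35: 35/1
a_1 = 1: 36/1
a_2 = 15: 575/16
a_3 = 8: 4636/129

4636/129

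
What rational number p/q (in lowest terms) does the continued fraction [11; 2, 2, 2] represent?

137/12

a_0 = 11: 11/1
a_1 = 2: 23/2
a_2 = 2: 57/5
a_3 = 2: 137/12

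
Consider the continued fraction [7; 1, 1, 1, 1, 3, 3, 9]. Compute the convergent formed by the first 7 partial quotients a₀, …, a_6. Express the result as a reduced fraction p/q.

449/59

a_0 = 7: 7/1
a_1 = 1: 8/1
a_2 = 1: 15/2
a_3 = 1: 23/3
a_4 = 1: 38/5
a_5 = 3: 137/18
a_6 = 3: 449/59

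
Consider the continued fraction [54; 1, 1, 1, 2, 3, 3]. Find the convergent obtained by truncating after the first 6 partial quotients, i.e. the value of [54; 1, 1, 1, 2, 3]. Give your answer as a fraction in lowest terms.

Use the convergent recurrence hₖ = aₖ·hₖ₋₁ + hₖ₋₂ (and likewise for the denominators kₖ):
a_0 = 54: 54/1
a_1 = 1: 55/1
a_2 = 1: 109/2
a_3 = 1: 164/3
a_4 = 2: 437/8
a_5 = 3: 1475/27

1475/27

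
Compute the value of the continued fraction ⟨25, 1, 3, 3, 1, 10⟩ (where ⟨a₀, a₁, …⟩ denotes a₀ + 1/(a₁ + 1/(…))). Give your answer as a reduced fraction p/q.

a_0 = 25: 25/1
a_1 = 1: 26/1
a_2 = 3: 103/4
a_3 = 3: 335/13
a_4 = 1: 438/17
a_5 = 10: 4715/183

4715/183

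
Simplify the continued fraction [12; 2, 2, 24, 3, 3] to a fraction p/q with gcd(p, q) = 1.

Start with 3.
3 + 1/(3/1) = 3 + 1/3 = 10/3
24 + 1/(10/3) = 24 + 3/10 = 243/10
2 + 1/(243/10) = 2 + 10/243 = 496/243
2 + 1/(496/243) = 2 + 243/496 = 1235/496
12 + 1/(1235/496) = 12 + 496/1235 = 15316/1235

15316/1235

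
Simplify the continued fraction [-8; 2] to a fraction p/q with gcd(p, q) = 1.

Start with 2.
-8 + 1/(2/1) = -8 + 1/2 = -15/2

-15/2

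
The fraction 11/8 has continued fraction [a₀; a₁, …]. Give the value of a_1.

2

Apply division with remainder until the remainder is 0:
11 ÷ 8 → quotient 1, remainder 3
8 ÷ 3 → quotient 2, remainder 2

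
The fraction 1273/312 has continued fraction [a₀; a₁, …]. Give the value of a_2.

2

Apply division with remainder until the remainder is 0:
1273 = 4·312 + 25, so a_0 = 4
312 = 12·25 + 12, so a_1 = 12
25 = 2·12 + 1, so a_2 = 2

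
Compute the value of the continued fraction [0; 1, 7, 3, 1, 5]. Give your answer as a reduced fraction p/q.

a_0 = 0: 0/1
a_1 = 1: 1/1
a_2 = 7: 7/8
a_3 = 3: 22/25
a_4 = 1: 29/33
a_5 = 5: 167/190

167/190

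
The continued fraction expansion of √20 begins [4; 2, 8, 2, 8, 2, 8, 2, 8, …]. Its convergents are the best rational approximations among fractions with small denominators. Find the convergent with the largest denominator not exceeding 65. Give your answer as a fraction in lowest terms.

a_0 = 4: 4/1  (≤ bound)
a_1 = 2: 9/2  (≤ bound)
a_2 = 8: 76/17  (≤ bound)
a_3 = 2: 161/36  (≤ bound)
a_4 = 8: 1364/305  (> 65, stop)

161/36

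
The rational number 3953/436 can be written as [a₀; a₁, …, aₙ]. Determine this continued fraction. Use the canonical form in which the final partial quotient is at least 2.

[9; 15, 29]

3953 ÷ 436 → quotient 9, remainder 29
436 ÷ 29 → quotient 15, remainder 1
29 ÷ 1 → quotient 29, remainder 0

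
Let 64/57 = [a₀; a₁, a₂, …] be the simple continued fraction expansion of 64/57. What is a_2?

7

Run the Euclidean algorithm, recording each quotient:
64 ÷ 57 → quotient 1, remainder 7
57 ÷ 7 → quotient 8, remainder 1
7 ÷ 1 → quotient 7, remainder 0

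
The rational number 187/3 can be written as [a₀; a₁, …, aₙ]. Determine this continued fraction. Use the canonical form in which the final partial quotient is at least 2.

[62; 3]

Repeatedly divide and take the remainder:
⌊187/3⌋ = 62, remainder 1
⌊3/1⌋ = 3, remainder 0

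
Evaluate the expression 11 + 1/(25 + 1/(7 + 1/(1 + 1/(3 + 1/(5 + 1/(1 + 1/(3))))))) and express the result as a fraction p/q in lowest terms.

Start with 3.
1 + 1/(3/1) = 1 + 1/3 = 4/3
5 + 1/(4/3) = 5 + 3/4 = 23/4
3 + 1/(23/4) = 3 + 4/23 = 73/23
1 + 1/(73/23) = 1 + 23/73 = 96/73
7 + 1/(96/73) = 7 + 73/96 = 745/96
25 + 1/(745/96) = 25 + 96/745 = 18721/745
11 + 1/(18721/745) = 11 + 745/18721 = 206676/18721

206676/18721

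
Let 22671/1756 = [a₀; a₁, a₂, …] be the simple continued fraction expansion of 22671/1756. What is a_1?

1

Repeatedly divide and take the remainder:
22671 ÷ 1756 → quotient 12, remainder 1599
1756 ÷ 1599 → quotient 1, remainder 157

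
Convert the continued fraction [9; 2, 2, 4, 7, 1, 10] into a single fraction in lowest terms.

18526/1969

a_0 = 9: 9/1
a_1 = 2: 19/2
a_2 = 2: 47/5
a_3 = 4: 207/22
a_4 = 7: 1496/159
a_5 = 1: 1703/181
a_6 = 10: 18526/1969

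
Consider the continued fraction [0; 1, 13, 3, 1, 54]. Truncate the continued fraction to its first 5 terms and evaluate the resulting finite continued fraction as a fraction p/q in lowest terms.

Work from the innermost term outward:
Start with 1.
3 + 1/(1/1) = 3 + 1/1 = 4/1
13 + 1/(4/1) = 13 + 1/4 = 53/4
1 + 1/(53/4) = 1 + 4/53 = 57/53
0 + 1/(57/53) = 0 + 53/57 = 53/57

53/57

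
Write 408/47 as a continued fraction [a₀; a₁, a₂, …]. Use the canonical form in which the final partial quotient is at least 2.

408 = 8·47 + 32, so a_0 = 8
47 = 1·32 + 15, so a_1 = 1
32 = 2·15 + 2, so a_2 = 2
15 = 7·2 + 1, so a_3 = 7
2 = 2·1 + 0, so a_4 = 2

[8; 1, 2, 7, 2]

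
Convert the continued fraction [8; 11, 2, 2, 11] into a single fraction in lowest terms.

5257/650

Compute successive convergents:
a_0 = 8: 8/1
a_1 = 11: 89/11
a_2 = 2: 186/23
a_3 = 2: 461/57
a_4 = 11: 5257/650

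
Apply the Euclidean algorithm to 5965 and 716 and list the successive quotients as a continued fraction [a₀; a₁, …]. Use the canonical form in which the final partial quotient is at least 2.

⌊5965/716⌋ = 8, remainder 237
⌊716/237⌋ = 3, remainder 5
⌊237/5⌋ = 47, remainder 2
⌊5/2⌋ = 2, remainder 1
⌊2/1⌋ = 2, remainder 0

[8; 3, 47, 2, 2]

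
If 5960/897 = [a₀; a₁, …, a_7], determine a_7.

Apply division with remainder until the remainder is 0:
5960 = 6·897 + 578, so a_0 = 6
897 = 1·578 + 319, so a_1 = 1
578 = 1·319 + 259, so a_2 = 1
319 = 1·259 + 60, so a_3 = 1
259 = 4·60 + 19, so a_4 = 4
60 = 3·19 + 3, so a_5 = 3
19 = 6·3 + 1, so a_6 = 6
3 = 3·1 + 0, so a_7 = 3

3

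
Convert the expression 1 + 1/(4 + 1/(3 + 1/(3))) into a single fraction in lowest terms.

53/43

Starting at the tail and folding back:
Start with 3.
3 + 1/(3/1) = 3 + 1/3 = 10/3
4 + 1/(10/3) = 4 + 3/10 = 43/10
1 + 1/(43/10) = 1 + 10/43 = 53/43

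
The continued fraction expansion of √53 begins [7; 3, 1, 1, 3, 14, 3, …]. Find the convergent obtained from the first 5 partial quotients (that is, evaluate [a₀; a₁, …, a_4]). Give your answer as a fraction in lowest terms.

Build up convergents one term at a time:
a_0 = 7: 7/1
a_1 = 3: 22/3
a_2 = 1: 29/4
a_3 = 1: 51/7
a_4 = 3: 182/25

182/25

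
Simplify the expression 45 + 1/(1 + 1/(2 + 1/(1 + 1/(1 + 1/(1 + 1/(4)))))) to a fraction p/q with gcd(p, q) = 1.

2332/51

a_0 = 45: 45/1
a_1 = 1: 46/1
a_2 = 2: 137/3
a_3 = 1: 183/4
a_4 = 1: 320/7
a_5 = 1: 503/11
a_6 = 4: 2332/51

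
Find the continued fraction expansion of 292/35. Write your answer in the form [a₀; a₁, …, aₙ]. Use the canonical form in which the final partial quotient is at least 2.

292 = 8·35 + 12, so a_0 = 8
35 = 2·12 + 11, so a_1 = 2
12 = 1·11 + 1, so a_2 = 1
11 = 11·1 + 0, so a_3 = 11

[8; 2, 1, 11]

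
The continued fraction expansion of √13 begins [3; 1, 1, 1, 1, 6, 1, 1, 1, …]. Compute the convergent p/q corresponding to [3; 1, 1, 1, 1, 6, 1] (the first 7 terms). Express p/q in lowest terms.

137/38

Start with 1.
6 + 1/(1/1) = 6 + 1/1 = 7/1
1 + 1/(7/1) = 1 + 1/7 = 8/7
1 + 1/(8/7) = 1 + 7/8 = 15/8
1 + 1/(15/8) = 1 + 8/15 = 23/15
1 + 1/(23/15) = 1 + 15/23 = 38/23
3 + 1/(38/23) = 3 + 23/38 = 137/38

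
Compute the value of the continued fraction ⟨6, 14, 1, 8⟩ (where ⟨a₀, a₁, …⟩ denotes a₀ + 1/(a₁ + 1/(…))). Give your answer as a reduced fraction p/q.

813/134

Start with 8.
1 + 1/(8/1) = 1 + 1/8 = 9/8
14 + 1/(9/8) = 14 + 8/9 = 134/9
6 + 1/(134/9) = 6 + 9/134 = 813/134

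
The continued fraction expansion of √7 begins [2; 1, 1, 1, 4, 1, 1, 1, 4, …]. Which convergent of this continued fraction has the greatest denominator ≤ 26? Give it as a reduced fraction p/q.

45/17

List convergents until the denominator exceeds the bound:
a_0 = 2: 2/1  (≤ bound)
a_1 = 1: 3/1  (≤ bound)
a_2 = 1: 5/2  (≤ bound)
a_3 = 1: 8/3  (≤ bound)
a_4 = 4: 37/14  (≤ bound)
a_5 = 1: 45/17  (≤ bound)
a_6 = 1: 82/31  (> 26, stop)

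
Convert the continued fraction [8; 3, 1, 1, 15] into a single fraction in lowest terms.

Start with 15.
1 + 1/(15/1) = 1 + 1/15 = 16/15
1 + 1/(16/15) = 1 + 15/16 = 31/16
3 + 1/(31/16) = 3 + 16/31 = 109/31
8 + 1/(109/31) = 8 + 31/109 = 903/109

903/109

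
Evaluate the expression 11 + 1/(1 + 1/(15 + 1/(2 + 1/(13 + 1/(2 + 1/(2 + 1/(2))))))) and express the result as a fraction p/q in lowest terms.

65726/5505

Compute successive convergents:
a_0 = 11: 11/1
a_1 = 1: 12/1
a_2 = 15: 191/16
a_3 = 2: 394/33
a_4 = 13: 5313/445
a_5 = 2: 11020/923
a_6 = 2: 27353/2291
a_7 = 2: 65726/5505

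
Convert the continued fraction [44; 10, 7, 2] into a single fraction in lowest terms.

Work from the innermost term outward:
Start with 2.
7 + 1/(2/1) = 7 + 1/2 = 15/2
10 + 1/(15/2) = 10 + 2/15 = 152/15
44 + 1/(152/15) = 44 + 15/152 = 6703/152

6703/152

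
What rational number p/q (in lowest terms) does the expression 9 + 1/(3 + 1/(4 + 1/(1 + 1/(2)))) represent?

Starting at the tail and folding back:
Start with 2.
1 + 1/(2/1) = 1 + 1/2 = 3/2
4 + 1/(3/2) = 4 + 2/3 = 14/3
3 + 1/(14/3) = 3 + 3/14 = 45/14
9 + 1/(45/14) = 9 + 14/45 = 419/45

419/45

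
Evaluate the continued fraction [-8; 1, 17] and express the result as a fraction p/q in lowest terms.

Start with 17.
1 + 1/(17/1) = 1 + 1/17 = 18/17
-8 + 1/(18/17) = -8 + 17/18 = -127/18

-127/18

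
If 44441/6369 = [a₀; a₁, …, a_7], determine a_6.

3

44441 = 6·6369 + 6227, so a_0 = 6
6369 = 1·6227 + 142, so a_1 = 1
6227 = 43·142 + 121, so a_2 = 43
142 = 1·121 + 21, so a_3 = 1
121 = 5·21 + 16, so a_4 = 5
21 = 1·16 + 5, so a_5 = 1
16 = 3·5 + 1, so a_6 = 3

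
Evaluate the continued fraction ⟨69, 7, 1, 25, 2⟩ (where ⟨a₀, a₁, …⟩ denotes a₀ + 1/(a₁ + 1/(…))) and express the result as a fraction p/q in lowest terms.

29171/422

Collapse the nested fraction from the inside out:
Start with 2.
25 + 1/(2/1) = 25 + 1/2 = 51/2
1 + 1/(51/2) = 1 + 2/51 = 53/51
7 + 1/(53/51) = 7 + 51/53 = 422/53
69 + 1/(422/53) = 69 + 53/422 = 29171/422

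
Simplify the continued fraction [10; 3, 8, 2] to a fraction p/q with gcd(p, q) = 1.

Start with 2.
8 + 1/(2/1) = 8 + 1/2 = 17/2
3 + 1/(17/2) = 3 + 2/17 = 53/17
10 + 1/(53/17) = 10 + 17/53 = 547/53

547/53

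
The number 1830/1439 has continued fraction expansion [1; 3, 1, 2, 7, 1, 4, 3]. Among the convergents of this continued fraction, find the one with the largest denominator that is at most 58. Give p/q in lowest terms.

14/11

a_0 = 1: 1/1  (≤ bound)
a_1 = 3: 4/3  (≤ bound)
a_2 = 1: 5/4  (≤ bound)
a_3 = 2: 14/11  (≤ bound)
a_4 = 7: 103/81  (> 58, stop)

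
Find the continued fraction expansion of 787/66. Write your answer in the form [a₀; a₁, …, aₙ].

⌊787/66⌋ = 11, remainder 61
⌊66/61⌋ = 1, remainder 5
⌊61/5⌋ = 12, remainder 1
⌊5/1⌋ = 5, remainder 0

[11; 1, 12, 5]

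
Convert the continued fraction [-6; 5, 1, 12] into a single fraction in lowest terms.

a_0 = -6: -6/1
a_1 = 5: -29/5
a_2 = 1: -35/6
a_3 = 12: -449/77

-449/77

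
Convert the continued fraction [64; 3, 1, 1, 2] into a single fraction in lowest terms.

Starting at the tail and folding back:
Start with 2.
1 + 1/(2/1) = 1 + 1/2 = 3/2
1 + 1/(3/2) = 1 + 2/3 = 5/3
3 + 1/(5/3) = 3 + 3/5 = 18/5
64 + 1/(18/5) = 64 + 5/18 = 1157/18

1157/18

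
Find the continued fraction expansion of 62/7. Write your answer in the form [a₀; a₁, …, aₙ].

Repeatedly divide and take the remainder:
⌊62/7⌋ = 8, remainder 6
⌊7/6⌋ = 1, remainder 1
⌊6/1⌋ = 6, remainder 0

[8; 1, 6]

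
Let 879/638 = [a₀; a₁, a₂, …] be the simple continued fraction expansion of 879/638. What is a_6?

⌊879/638⌋ = 1, remainder 241
⌊638/241⌋ = 2, remainder 156
⌊241/156⌋ = 1, remainder 85
⌊156/85⌋ = 1, remainder 71
⌊85/71⌋ = 1, remainder 14
⌊71/14⌋ = 5, remainder 1
⌊14/1⌋ = 14, remainder 0

14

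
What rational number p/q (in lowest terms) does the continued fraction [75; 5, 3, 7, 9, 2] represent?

Start with 2.
9 + 1/(2/1) = 9 + 1/2 = 19/2
7 + 1/(19/2) = 7 + 2/19 = 135/19
3 + 1/(135/19) = 3 + 19/135 = 424/135
5 + 1/(424/135) = 5 + 135/424 = 2255/424
75 + 1/(2255/424) = 75 + 424/2255 = 169549/2255

169549/2255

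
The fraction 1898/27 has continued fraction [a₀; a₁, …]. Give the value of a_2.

2

1898 = 70·27 + 8, so a_0 = 70
27 = 3·8 + 3, so a_1 = 3
8 = 2·3 + 2, so a_2 = 2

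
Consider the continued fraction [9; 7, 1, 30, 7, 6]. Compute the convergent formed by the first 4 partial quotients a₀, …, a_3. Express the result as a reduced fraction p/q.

2254/247

Start with 30.
1 + 1/(30/1) = 1 + 1/30 = 31/30
7 + 1/(31/30) = 7 + 30/31 = 247/31
9 + 1/(247/31) = 9 + 31/247 = 2254/247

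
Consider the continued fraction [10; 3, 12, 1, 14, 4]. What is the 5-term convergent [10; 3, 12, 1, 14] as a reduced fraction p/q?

6164/597

Collapse the nested fraction from the inside out:
Start with 14.
1 + 1/(14/1) = 1 + 1/14 = 15/14
12 + 1/(15/14) = 12 + 14/15 = 194/15
3 + 1/(194/15) = 3 + 15/194 = 597/194
10 + 1/(597/194) = 10 + 194/597 = 6164/597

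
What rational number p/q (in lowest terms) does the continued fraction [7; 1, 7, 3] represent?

a_0 = 7: 7/1
a_1 = 1: 8/1
a_2 = 7: 63/8
a_3 = 3: 197/25

197/25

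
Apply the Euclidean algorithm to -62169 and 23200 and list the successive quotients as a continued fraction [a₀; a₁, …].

-62169 ÷ 23200 → quotient -3, remainder 7431
23200 ÷ 7431 → quotient 3, remainder 907
7431 ÷ 907 → quotient 8, remainder 175
907 ÷ 175 → quotient 5, remainder 32
175 ÷ 32 → quotient 5, remainder 15
32 ÷ 15 → quotient 2, remainder 2
15 ÷ 2 → quotient 7, remainder 1
2 ÷ 1 → quotient 2, remainder 0

[-3; 3, 8, 5, 5, 2, 7, 2]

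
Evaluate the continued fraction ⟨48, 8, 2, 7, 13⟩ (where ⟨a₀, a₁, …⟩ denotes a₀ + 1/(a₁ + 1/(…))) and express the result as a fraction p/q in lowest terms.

80261/1668

Use the convergent recurrence hₖ = aₖ·hₖ₋₁ + hₖ₋₂ (and likewise for the denominators kₖ):
a_0 = 48: 48/1
a_1 = 8: 385/8
a_2 = 2: 818/17
a_3 = 7: 6111/127
a_4 = 13: 80261/1668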